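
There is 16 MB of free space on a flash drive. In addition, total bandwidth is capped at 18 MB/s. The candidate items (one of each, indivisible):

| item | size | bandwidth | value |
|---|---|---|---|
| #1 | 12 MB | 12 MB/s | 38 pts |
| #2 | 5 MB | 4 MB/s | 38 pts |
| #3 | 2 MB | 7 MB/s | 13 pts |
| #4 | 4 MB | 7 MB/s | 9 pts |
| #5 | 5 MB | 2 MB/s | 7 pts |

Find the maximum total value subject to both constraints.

Feasible sets respecting both limits:
- #2+#3+#4: size 11, bandwidth 18, value 60
- #2+#3+#5: size 12, bandwidth 13, value 58
- #2+#4+#5: size 14, bandwidth 13, value 54
Best: 60 pts.

60 pts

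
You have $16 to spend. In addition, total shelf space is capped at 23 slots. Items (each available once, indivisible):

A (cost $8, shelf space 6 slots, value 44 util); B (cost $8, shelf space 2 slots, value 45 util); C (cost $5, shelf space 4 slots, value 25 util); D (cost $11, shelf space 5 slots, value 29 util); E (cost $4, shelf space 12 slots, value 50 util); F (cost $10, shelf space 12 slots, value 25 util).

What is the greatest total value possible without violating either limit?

95 util

Feasible sets respecting both limits:
- B+E: cost 12, shelf space 14, value 95
- A+E: cost 12, shelf space 18, value 94
- A+B: cost 16, shelf space 8, value 89
- D+E: cost 15, shelf space 17, value 79
Best: 95 util.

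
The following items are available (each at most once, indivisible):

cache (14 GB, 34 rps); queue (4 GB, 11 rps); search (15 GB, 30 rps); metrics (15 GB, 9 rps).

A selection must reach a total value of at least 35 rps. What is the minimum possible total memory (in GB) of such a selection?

18

Subsets with value ≥ 35, sorted by total memory:
- cache+queue: memory 18, value 45
- queue+search: memory 19, value 41
- cache+search: memory 29, value 64
Minimum memory: 18 GB.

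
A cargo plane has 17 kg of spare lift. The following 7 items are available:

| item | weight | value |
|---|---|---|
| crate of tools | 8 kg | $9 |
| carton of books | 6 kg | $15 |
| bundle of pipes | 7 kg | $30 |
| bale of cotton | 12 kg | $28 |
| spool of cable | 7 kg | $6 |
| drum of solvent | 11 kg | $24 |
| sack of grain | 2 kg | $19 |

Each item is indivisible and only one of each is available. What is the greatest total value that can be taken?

Check high-value combinations within 17 kg:
- carton of books+bundle of pipes+sack of grain: weight 6+7+2=15, value 15+30+19=64
- crate of tools+bundle of pipes+sack of grain: weight 8+7+2=17, value 9+30+19=58
- bundle of pipes+spool of cable+sack of grain: weight 7+7+2=16, value 30+6+19=55
Best: $64.

$64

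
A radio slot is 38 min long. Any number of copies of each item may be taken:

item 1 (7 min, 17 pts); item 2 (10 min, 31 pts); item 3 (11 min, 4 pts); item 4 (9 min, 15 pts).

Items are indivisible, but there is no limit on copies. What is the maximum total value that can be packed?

Best value-per-unit is item 2 at 31/10; filling with it alone gives 3×31 = 93.
Optimal mix: 1×item 1 + 3×item 2 → duration 37, value 110.

110 pts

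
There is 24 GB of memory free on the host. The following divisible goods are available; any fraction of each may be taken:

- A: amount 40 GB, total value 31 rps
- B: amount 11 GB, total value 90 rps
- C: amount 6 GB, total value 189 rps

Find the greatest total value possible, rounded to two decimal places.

284.43

Take in order of value per unit:
- C (189/6 per unit): all 6 → value 189, running total 189.00
- B (90/11 per unit): all 11 → value 90, running total 279.00
- A (31/40 per unit): 7 of 40 → value 7×31/40 = 5.4250, running total 284.43
Total 284.43.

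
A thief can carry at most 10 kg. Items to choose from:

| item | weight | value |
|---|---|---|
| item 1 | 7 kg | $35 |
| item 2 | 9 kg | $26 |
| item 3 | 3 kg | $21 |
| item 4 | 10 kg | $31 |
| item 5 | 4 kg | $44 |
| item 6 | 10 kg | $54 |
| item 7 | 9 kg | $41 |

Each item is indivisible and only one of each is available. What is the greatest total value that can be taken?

$65

Check high-value combinations within 10 kg:
- item 3+item 5: weight 3+4=7, value 21+44=65
- item 1+item 3: weight 7+3=10, value 35+21=56
- item 6: weight 10, value 54
- item 5: weight 4, value 44
- item 7: weight 9, value 41
Best: $65.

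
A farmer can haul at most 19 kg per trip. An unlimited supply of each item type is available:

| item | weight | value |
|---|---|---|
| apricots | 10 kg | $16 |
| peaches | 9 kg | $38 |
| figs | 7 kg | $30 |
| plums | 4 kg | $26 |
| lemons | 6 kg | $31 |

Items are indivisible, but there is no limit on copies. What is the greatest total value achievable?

$109

Best value-per-unit is plums at 26/4; filling with it alone gives 4×26 = 104.
Optimal mix: 3×plums + 1×lemons → weight 18, value 109.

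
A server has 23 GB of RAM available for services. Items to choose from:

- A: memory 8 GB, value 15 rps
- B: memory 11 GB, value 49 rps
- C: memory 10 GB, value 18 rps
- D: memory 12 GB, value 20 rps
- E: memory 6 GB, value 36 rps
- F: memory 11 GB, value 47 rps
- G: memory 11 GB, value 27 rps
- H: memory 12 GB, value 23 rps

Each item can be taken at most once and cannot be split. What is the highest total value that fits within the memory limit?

Check high-value combinations within 23 GB:
- B+F: memory 11+11=22, value 49+47=96
- B+E: memory 11+6=17, value 49+36=85
- E+F: memory 6+11=17, value 36+47=83
Best: 96 rps.

96 rps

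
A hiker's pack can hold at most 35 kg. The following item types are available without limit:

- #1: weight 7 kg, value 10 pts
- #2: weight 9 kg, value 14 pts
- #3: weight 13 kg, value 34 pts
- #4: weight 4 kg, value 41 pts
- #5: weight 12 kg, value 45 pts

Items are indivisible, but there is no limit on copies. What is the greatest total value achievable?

Best value-per-unit is #4 at 41/4, and filling with it alone uses weight 8×4=32. No mix of the others beats 8×41 = 328.

328 pts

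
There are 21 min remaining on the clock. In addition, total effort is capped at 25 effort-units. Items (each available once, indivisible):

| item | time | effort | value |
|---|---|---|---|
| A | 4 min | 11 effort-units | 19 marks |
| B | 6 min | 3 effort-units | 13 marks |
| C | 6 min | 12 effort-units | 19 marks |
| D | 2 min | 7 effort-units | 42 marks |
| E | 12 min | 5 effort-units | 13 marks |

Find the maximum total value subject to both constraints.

74 marks

Feasible sets respecting both limits:
- A+B+D: time 12, effort 21, value 74
- B+C+D: time 14, effort 22, value 74
- A+D+E: time 18, effort 23, value 74
Best: 74 marks.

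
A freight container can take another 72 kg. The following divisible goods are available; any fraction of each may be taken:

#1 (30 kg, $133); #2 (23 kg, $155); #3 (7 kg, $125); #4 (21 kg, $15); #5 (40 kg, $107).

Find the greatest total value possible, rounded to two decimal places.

445.10

Take in order of value per unit:
- #3 (125/7 per unit): all 7 → value 125, running total 125.00
- #2 (155/23 per unit): all 23 → value 155, running total 280.00
- #1 (133/30 per unit): all 30 → value 133, running total 413.00
- #5 (107/40 per unit): 12 of 40 → value 12×107/40 = 32.1000, running total 445.10
Total 445.10.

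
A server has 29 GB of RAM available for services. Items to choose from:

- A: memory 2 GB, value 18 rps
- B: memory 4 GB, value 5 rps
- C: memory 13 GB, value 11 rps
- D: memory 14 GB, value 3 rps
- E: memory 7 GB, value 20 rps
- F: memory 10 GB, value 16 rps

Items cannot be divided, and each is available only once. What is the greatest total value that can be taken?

Check high-value combinations within 29 GB:
- A+B+E+F: memory 2+4+7+10=23, value 18+5+20+16=59
- A+E+F: memory 2+7+10=19, value 18+20+16=54
- A+B+C+E: memory 2+4+13+7=26, value 18+5+11+20=54
- A+B+C+F: memory 2+4+13+10=29, value 18+5+11+16=50
Best: 59 rps.

59 rps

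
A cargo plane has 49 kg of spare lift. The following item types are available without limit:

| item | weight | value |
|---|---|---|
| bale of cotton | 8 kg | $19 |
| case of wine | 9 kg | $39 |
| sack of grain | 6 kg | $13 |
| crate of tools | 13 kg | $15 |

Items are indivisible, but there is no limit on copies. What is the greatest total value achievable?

$195

Best value-per-unit is case of wine at 39/9, and filling with it alone uses weight 5×9=45. No mix of the others beats 5×39 = 195.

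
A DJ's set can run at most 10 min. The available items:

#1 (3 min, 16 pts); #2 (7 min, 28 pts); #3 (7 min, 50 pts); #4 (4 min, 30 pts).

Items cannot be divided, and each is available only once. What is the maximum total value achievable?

This is a 0/1 knapsack; check combinations near the capacity.
- #1+#3: duration 3+7=10, value 16+50=66
- #3: duration 7, value 50
- #1+#4: duration 3+4=7, value 16+30=46
Best: 66 pts.

66 pts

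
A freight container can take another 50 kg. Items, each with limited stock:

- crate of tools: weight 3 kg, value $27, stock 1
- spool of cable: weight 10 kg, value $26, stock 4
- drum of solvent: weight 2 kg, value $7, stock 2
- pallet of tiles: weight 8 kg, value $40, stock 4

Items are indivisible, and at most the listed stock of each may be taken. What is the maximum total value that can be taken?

$227

Top feasible selections:
- 1×crate of tools + 1×spool of cable + 2×drum of solvent + 4×pallet of tiles: weight 49, value 227
- 1×crate of tools + 1×spool of cable + 1×drum of solvent + 4×pallet of tiles: weight 47, value 220
Best: $227.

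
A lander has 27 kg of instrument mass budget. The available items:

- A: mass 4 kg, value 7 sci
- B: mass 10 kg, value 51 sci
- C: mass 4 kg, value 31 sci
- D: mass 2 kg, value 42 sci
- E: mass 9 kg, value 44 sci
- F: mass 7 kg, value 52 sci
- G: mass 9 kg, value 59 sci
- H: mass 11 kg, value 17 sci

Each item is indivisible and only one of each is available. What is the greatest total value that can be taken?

197 sci

This is a 0/1 knapsack; check combinations near the capacity.
- D+E+F+G: mass 2+9+7+9=27, value 42+44+52+59=197
- A+C+D+F+G: mass 4+4+2+7+9=26, value 7+31+42+52+59=191
- C+D+F+G: mass 4+2+7+9=22, value 31+42+52+59=184
Best: 197 sci.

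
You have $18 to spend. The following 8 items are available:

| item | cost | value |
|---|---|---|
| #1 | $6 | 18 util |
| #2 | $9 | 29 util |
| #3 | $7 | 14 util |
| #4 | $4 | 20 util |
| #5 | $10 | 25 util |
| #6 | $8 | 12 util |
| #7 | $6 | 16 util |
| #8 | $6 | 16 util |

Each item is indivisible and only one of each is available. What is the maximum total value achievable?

Check high-value combinations within $18:
- #1+#4+#7: cost 6+4+6=16, value 18+20+16=54
- #1+#4+#8: cost 6+4+6=16, value 18+20+16=54
- #4+#7+#8: cost 4+6+6=16, value 20+16+16=52
- #1+#3+#4: cost 6+7+4=17, value 18+14+20=52
- #3+#4+#7: cost 7+4+6=17, value 14+20+16=50
Best: 54 util.

54 util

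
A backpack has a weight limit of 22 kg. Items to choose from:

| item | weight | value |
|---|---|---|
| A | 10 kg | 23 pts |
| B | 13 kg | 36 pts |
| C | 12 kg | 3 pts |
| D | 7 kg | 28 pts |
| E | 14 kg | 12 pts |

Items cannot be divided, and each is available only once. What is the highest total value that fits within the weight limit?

64 pts

Check high-value combinations within 22 kg:
- B+D: weight 13+7=20, value 36+28=64
- A+D: weight 10+7=17, value 23+28=51
- D+E: weight 7+14=21, value 28+12=40
- B: weight 13, value 36
Best: 64 pts.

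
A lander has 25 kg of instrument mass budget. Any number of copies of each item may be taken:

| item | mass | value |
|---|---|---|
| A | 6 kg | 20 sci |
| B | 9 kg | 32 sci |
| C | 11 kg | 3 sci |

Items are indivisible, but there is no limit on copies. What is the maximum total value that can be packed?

84 sci

Best value-per-unit is B at 32/9; filling with it alone gives 2×32 = 64.
Optimal mix: 1×A + 2×B → mass 24, value 84.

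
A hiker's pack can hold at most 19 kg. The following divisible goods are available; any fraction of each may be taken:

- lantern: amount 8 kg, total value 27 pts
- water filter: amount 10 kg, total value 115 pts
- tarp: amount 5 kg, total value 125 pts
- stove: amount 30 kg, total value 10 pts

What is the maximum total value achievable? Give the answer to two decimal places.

253.50

Take in order of value per unit:
- tarp (125/5 per unit): all 5 → value 125, running total 125.00
- water filter (115/10 per unit): all 10 → value 115, running total 240.00
- lantern (27/8 per unit): 4 of 8 → value 4×27/8 = 13.5000, running total 253.50
Total 253.50.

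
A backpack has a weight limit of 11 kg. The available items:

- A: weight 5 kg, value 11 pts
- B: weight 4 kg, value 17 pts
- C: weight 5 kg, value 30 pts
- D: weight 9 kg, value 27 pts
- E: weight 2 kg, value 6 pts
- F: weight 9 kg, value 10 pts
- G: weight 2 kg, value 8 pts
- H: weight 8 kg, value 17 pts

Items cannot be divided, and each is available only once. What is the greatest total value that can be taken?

55 pts

Check high-value combinations within 11 kg:
- B+C+G: weight 4+5+2=11, value 17+30+8=55
- B+C+E: weight 4+5+2=11, value 17+30+6=53
- B+C: weight 4+5=9, value 17+30=47
Best: 55 pts.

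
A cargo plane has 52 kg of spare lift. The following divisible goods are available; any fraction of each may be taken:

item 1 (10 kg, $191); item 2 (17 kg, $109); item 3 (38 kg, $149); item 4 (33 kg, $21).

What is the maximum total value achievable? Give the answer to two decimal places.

Take in order of value per unit:
- item 1 (191/10 per unit): all 10 → value 191, running total 191.00
- item 2 (109/17 per unit): all 17 → value 109, running total 300.00
- item 3 (149/38 per unit): 25 of 38 → value 25×149/38 = 98.0263, running total 398.03
Total 398.03.

398.03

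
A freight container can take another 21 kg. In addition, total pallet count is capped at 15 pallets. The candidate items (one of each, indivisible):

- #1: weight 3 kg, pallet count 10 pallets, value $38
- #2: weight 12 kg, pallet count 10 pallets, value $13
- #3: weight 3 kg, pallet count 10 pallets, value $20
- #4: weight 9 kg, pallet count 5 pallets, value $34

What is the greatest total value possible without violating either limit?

Feasible sets respecting both limits:
- #1+#4: weight 12, pallet count 15, value 72
- #3+#4: weight 12, pallet count 15, value 54
- #2+#4: weight 21, pallet count 15, value 47
Best: $72.

$72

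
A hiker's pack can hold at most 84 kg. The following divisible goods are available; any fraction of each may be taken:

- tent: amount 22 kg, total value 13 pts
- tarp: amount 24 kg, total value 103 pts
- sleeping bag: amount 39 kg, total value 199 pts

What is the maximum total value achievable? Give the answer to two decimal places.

314.41

Take in order of value per unit:
- sleeping bag (199/39 per unit): all 39 → value 199, running total 199.00
- tarp (103/24 per unit): all 24 → value 103, running total 302.00
- tent (13/22 per unit): 21 of 22 → value 21×13/22 = 12.4091, running total 314.41
Total 314.41.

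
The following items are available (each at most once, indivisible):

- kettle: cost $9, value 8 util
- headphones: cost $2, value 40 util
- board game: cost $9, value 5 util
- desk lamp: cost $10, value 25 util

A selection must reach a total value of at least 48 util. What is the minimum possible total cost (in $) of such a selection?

Subsets with value ≥ 48, sorted by total cost:
- kettle+headphones: cost 11, value 48
- headphones+desk lamp: cost 12, value 65
- kettle+headphones+board game: cost 20, value 53
Minimum cost: 11 $.

11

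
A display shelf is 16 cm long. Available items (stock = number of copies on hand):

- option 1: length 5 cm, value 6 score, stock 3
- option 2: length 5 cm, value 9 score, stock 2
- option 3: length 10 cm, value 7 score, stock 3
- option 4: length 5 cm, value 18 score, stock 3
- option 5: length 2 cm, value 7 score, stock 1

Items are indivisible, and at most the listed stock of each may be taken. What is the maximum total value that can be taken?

Best selections within length 16 and stock limits:
- 3×option 4: length 15, value 54
- 1×option 2 + 2×option 4: length 15, value 45
- 2×option 4 + 1×option 5: length 12, value 43
Best: 54 score.

54 score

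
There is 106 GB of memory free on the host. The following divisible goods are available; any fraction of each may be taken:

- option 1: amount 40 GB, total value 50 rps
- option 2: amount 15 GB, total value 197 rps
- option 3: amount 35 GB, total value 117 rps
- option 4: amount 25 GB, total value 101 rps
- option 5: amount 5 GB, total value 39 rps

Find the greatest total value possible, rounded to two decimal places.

Take in order of value per unit:
- option 2 (197/15 per unit): all 15 → value 197, running total 197.00
- option 5 (39/5 per unit): all 5 → value 39, running total 236.00
- option 4 (101/25 per unit): all 25 → value 101, running total 337.00
- option 3 (117/35 per unit): all 35 → value 117, running total 454.00
- option 1 (50/40 per unit): 26 of 40 → value 26×50/40 = 32.5000, running total 486.50
Total 486.50.

486.50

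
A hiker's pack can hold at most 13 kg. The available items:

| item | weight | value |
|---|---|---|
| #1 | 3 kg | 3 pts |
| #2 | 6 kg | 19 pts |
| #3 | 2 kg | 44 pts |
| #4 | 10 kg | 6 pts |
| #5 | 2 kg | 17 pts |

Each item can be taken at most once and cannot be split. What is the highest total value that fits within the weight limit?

83 pts

Check high-value combinations within 13 kg:
- #1+#2+#3+#5: weight 3+6+2+2=13, value 3+19+44+17=83
- #2+#3+#5: weight 6+2+2=10, value 19+44+17=80
- #1+#2+#3: weight 3+6+2=11, value 3+19+44=66
- #1+#3+#5: weight 3+2+2=7, value 3+44+17=64
- #2+#3: weight 6+2=8, value 19+44=63
Best: 83 pts.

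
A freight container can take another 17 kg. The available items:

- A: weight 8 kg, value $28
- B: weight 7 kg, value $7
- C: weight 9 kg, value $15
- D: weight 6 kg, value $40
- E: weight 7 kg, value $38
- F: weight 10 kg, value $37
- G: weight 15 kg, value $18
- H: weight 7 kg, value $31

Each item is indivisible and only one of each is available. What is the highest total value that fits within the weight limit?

Check high-value combinations within 17 kg:
- D+E: weight 6+7=13, value 40+38=78
- D+F: weight 6+10=16, value 40+37=77
- E+F: weight 7+10=17, value 38+37=75
Best: $78.

$78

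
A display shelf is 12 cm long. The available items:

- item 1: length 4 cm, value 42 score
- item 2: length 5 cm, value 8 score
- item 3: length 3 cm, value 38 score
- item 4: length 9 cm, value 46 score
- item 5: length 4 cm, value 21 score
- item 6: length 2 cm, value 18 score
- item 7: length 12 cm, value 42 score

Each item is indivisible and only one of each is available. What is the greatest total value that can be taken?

This is a 0/1 knapsack; check combinations near the capacity.
- item 1+item 3+item 5: length 4+3+4=11, value 42+38+21=101
- item 1+item 3+item 6: length 4+3+2=9, value 42+38+18=98
- item 1+item 2+item 3: length 4+5+3=12, value 42+8+38=88
- item 3+item 4: length 3+9=12, value 38+46=84
Best: 101 score.

101 score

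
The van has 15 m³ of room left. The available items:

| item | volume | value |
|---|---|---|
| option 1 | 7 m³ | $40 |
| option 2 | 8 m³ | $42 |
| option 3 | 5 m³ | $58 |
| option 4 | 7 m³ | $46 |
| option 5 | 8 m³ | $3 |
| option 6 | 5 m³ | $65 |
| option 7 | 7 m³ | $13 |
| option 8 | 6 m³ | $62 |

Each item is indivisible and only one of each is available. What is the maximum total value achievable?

Check high-value combinations within 15 m³:
- option 6+option 8: volume 5+6=11, value 65+62=127
- option 3+option 6: volume 5+5=10, value 58+65=123
- option 3+option 8: volume 5+6=11, value 58+62=120
- option 4+option 6: volume 7+5=12, value 46+65=111
- option 4+option 8: volume 7+6=13, value 46+62=108
Best: $127.

$127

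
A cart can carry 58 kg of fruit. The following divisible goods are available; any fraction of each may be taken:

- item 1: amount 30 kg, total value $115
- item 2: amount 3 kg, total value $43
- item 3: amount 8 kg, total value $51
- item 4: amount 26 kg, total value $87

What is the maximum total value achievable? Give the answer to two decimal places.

265.88

Take in order of value per unit:
- item 2 (43/3 per unit): all 3 → value 43, running total 43.00
- item 3 (51/8 per unit): all 8 → value 51, running total 94.00
- item 1 (115/30 per unit): all 30 → value 115, running total 209.00
- item 4 (87/26 per unit): 17 of 26 → value 17×87/26 = 56.8846, running total 265.88
Total 265.88.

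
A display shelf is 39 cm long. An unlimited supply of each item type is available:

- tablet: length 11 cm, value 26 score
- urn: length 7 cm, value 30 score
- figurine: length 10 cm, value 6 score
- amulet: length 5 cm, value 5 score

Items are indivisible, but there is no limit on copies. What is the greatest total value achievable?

150 score

Best value-per-unit is urn at 30/7, and filling with it alone uses length 5×7=35. No mix of the others beats 5×30 = 150.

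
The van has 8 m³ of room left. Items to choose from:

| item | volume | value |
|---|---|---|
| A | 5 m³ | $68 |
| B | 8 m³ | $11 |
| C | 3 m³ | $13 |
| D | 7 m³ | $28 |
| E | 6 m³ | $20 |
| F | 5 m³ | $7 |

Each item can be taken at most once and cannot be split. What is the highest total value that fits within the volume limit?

$81

This is a 0/1 knapsack; check combinations near the capacity.
- A+C: volume 5+3=8, value 68+13=81
- A: volume 5, value 68
- D: volume 7, value 28
- E: volume 6, value 20
- C+F: volume 3+5=8, value 13+7=20
Best: $81.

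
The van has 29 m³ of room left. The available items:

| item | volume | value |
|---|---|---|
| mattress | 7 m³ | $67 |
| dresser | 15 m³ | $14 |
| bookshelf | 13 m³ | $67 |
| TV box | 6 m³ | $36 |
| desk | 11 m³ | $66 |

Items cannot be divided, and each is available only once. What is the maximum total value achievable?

$170

Check high-value combinations within 29 m³:
- mattress+bookshelf+TV box: volume 7+13+6=26, value 67+67+36=170
- mattress+TV box+desk: volume 7+6+11=24, value 67+36+66=169
- mattress+bookshelf: volume 7+13=20, value 67+67=134
Best: $170.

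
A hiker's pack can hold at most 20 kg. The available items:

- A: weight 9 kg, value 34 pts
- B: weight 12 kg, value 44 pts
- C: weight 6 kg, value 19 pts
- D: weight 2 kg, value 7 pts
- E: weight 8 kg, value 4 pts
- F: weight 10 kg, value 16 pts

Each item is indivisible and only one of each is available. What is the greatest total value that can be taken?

This is a 0/1 knapsack; check combinations near the capacity.
- B+C+D: weight 12+6+2=20, value 44+19+7=70
- B+C: weight 12+6=18, value 44+19=63
- A+C+D: weight 9+6+2=17, value 34+19+7=60
Best: 70 pts.

70 pts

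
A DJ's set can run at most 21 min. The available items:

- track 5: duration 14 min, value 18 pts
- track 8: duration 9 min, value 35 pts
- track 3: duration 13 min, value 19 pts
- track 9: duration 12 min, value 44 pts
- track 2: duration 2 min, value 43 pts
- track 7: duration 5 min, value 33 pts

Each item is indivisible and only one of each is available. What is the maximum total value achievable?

Check high-value combinations within 21 min:
- track 9+track 2+track 7: duration 12+2+5=19, value 44+43+33=120
- track 8+track 2+track 7: duration 9+2+5=16, value 35+43+33=111
- track 3+track 2+track 7: duration 13+2+5=20, value 19+43+33=95
- track 5+track 2+track 7: duration 14+2+5=21, value 18+43+33=94
- track 9+track 2: duration 12+2=14, value 44+43=87
Best: 120 pts.

120 pts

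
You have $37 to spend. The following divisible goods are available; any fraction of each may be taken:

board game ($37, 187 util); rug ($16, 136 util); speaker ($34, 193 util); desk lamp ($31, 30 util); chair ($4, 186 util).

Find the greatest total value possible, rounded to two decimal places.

Take in order of value per unit:
- chair (186/4 per unit): all 4 → value 186, running total 186.00
- rug (136/16 per unit): all 16 → value 136, running total 322.00
- speaker (193/34 per unit): 17 of 34 → value 17×193/34 = 96.5000, running total 418.50
Total 418.50.

418.50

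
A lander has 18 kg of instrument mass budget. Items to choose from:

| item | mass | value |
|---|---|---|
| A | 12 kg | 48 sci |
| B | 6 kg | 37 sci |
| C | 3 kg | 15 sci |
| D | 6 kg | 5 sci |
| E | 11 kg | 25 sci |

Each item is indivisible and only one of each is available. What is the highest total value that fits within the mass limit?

85 sci

Check high-value combinations within 18 kg:
- A+B: mass 12+6=18, value 48+37=85
- A+C: mass 12+3=15, value 48+15=63
- B+E: mass 6+11=17, value 37+25=62
- B+C+D: mass 6+3+6=15, value 37+15+5=57
Best: 85 sci.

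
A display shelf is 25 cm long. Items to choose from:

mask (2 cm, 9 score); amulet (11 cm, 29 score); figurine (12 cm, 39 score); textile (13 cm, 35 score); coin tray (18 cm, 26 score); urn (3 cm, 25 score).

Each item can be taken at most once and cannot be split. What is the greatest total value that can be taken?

Check high-value combinations within 25 cm:
- mask+amulet+figurine: length 2+11+12=25, value 9+29+39=77
- figurine+textile: length 12+13=25, value 39+35=74
- mask+figurine+urn: length 2+12+3=17, value 9+39+25=73
- mask+textile+urn: length 2+13+3=18, value 9+35+25=69
Best: 77 score.

77 score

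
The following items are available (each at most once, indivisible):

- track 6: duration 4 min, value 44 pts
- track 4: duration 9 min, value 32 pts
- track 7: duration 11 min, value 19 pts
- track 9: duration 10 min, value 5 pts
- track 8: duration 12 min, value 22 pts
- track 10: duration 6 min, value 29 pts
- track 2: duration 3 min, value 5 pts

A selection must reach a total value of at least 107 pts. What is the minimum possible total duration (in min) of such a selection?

Subsets with value ≥ 107, sorted by total duration:
- track 6+track 4+track 10+track 2: duration 22, value 110
- track 6+track 4+track 9+track 10: duration 29, value 110
Minimum duration: 22 min.

22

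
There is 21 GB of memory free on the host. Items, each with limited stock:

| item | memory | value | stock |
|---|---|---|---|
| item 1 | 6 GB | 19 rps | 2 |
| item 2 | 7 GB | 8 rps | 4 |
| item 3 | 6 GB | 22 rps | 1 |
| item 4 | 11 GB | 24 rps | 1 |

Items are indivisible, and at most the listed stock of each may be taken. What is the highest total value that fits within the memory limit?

60 rps

Top feasible selections:
- 2×item 1 + 1×item 3: memory 18, value 60
- 1×item 1 + 1×item 2 + 1×item 3: memory 19, value 49
- 1×item 3 + 1×item 4: memory 17, value 46
- 2×item 1 + 1×item 2: memory 19, value 46
Best: 60 rps.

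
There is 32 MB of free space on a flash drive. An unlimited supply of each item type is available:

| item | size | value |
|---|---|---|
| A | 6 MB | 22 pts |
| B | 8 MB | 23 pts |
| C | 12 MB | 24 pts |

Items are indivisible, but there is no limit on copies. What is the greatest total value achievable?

Best value-per-unit is A at 22/6; filling with it alone gives 5×22 = 110.
Optimal mix: 4×A + 1×B → size 32, value 111.

111 pts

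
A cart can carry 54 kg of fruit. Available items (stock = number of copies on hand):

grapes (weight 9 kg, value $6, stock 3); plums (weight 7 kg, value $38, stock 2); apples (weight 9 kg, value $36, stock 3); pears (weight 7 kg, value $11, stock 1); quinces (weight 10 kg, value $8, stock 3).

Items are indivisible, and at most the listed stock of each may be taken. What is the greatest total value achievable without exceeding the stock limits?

$195

Top feasible selections:
- 2×plums + 3×apples + 1×pears: weight 48, value 195
- 2×plums + 3×apples + 1×quinces: weight 51, value 192
Best: $195.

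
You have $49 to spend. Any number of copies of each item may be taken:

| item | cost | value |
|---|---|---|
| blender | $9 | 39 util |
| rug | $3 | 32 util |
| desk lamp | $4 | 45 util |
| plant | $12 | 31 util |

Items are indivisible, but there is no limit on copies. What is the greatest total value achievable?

546 util

Best value-per-unit is desk lamp at 45/4; filling with it alone gives 12×45 = 540.
Optimal mix: 3×rug + 10×desk lamp → cost 49, value 546.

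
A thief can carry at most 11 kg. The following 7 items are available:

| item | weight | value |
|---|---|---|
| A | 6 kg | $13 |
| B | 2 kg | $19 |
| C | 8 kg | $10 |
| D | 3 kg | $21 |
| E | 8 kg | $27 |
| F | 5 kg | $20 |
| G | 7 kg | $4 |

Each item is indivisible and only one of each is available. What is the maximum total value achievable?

$60

Check high-value combinations within 11 kg:
- B+D+F: weight 2+3+5=10, value 19+21+20=60
- A+B+D: weight 6+2+3=11, value 13+19+21=53
- D+E: weight 3+8=11, value 21+27=48
- B+E: weight 2+8=10, value 19+27=46
Best: $60.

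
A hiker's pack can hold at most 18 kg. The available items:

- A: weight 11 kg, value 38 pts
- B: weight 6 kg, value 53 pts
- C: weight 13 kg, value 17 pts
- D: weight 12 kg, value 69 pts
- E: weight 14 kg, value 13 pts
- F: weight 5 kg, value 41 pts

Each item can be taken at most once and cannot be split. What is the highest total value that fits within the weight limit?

Check high-value combinations within 18 kg:
- B+D: weight 6+12=18, value 53+69=122
- D+F: weight 12+5=17, value 69+41=110
- B+F: weight 6+5=11, value 53+41=94
- A+B: weight 11+6=17, value 38+53=91
- A+F: weight 11+5=16, value 38+41=79
Best: 122 pts.

122 pts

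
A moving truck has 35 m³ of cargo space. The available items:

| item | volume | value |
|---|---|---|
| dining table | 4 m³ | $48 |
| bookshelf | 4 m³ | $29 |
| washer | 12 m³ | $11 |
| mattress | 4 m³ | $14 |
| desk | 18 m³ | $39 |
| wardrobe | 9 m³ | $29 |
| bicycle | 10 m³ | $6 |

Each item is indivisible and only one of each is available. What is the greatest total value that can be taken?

$145

Check high-value combinations within 35 m³:
- dining table+bookshelf+desk+wardrobe: volume 4+4+18+9=35, value 48+29+39+29=145
- dining table+bookshelf+washer+mattress+wardrobe: volume 4+4+12+4+9=33, value 48+29+11+14+29=131
- dining table+bookshelf+mattress+desk: volume 4+4+4+18=30, value 48+29+14+39=130
- dining table+mattress+desk+wardrobe: volume 4+4+18+9=35, value 48+14+39+29=130
- dining table+bookshelf+mattress+wardrobe+bicycle: volume 4+4+4+9+10=31, value 48+29+14+29+6=126
Best: $145.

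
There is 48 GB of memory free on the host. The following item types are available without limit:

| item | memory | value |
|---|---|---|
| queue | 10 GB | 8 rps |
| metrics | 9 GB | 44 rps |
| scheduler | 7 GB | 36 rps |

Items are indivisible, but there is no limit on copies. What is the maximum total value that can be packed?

Best value-per-unit is scheduler at 36/7; filling with it alone gives 6×36 = 216.
Optimal mix: 3×metrics + 3×scheduler → memory 48, value 240.

240 rps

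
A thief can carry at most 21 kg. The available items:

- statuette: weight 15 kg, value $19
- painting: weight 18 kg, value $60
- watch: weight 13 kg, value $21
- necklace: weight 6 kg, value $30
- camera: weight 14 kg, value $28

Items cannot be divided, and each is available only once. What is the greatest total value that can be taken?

Check high-value combinations within 21 kg:
- painting: weight 18, value 60
- necklace+camera: weight 6+14=20, value 30+28=58
- watch+necklace: weight 13+6=19, value 21+30=51
- statuette+necklace: weight 15+6=21, value 19+30=49
- necklace: weight 6, value 30
Best: $60.

$60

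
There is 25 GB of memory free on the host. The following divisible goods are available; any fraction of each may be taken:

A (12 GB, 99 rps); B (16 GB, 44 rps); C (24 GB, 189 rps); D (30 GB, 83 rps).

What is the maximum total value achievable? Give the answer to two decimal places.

Take in order of value per unit:
- A (99/12 per unit): all 12 → value 99, running total 99.00
- C (189/24 per unit): 13 of 24 → value 13×189/24 = 102.3750, running total 201.38
Total 201.38.

201.38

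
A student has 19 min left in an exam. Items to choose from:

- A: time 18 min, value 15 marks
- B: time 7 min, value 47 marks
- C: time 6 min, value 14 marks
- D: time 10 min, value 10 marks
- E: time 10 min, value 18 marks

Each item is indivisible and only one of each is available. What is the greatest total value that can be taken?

65 marks

This is a 0/1 knapsack; check combinations near the capacity.
- B+E: time 7+10=17, value 47+18=65
- B+C: time 7+6=13, value 47+14=61
- B+D: time 7+10=17, value 47+10=57
- B: time 7, value 47
Best: 65 marks.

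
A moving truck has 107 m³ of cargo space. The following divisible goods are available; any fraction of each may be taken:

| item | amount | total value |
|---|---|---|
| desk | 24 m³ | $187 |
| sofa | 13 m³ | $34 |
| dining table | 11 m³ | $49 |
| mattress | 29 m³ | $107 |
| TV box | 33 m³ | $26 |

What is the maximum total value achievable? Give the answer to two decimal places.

Take in order of value per unit:
- desk (187/24 per unit): all 24 → value 187, running total 187.00
- dining table (49/11 per unit): all 11 → value 49, running total 236.00
- mattress (107/29 per unit): all 29 → value 107, running total 343.00
- sofa (34/13 per unit): all 13 → value 34, running total 377.00
- TV box (26/33 per unit): 30 of 33 → value 30×26/33 = 23.6364, running total 400.64
Total 400.64.

400.64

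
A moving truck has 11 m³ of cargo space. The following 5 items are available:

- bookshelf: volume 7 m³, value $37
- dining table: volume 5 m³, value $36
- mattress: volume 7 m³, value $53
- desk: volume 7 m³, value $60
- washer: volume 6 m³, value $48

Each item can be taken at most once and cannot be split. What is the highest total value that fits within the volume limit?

$84

Check high-value combinations within 11 m³:
- dining table+washer: volume 5+6=11, value 36+48=84
- desk: volume 7, value 60
- mattress: volume 7, value 53
- washer: volume 6, value 48
Best: $84.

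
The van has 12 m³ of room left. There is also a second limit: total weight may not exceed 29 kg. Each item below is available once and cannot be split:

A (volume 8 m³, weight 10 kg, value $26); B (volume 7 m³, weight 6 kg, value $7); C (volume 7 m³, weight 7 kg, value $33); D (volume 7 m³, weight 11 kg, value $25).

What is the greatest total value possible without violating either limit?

Feasible sets respecting both limits:
- C: volume 7, weight 7, value 33
- A: volume 8, weight 10, value 26
- D: volume 7, weight 11, value 25
Best: $33.

$33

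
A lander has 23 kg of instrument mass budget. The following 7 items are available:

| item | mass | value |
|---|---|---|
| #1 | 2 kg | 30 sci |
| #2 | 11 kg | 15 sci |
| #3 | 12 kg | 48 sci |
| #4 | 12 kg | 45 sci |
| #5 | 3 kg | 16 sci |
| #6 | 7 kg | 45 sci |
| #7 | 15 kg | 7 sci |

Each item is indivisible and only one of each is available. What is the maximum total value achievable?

123 sci

Check high-value combinations within 23 kg:
- #1+#3+#6: mass 2+12+7=21, value 30+48+45=123
- #1+#4+#6: mass 2+12+7=21, value 30+45+45=120
- #3+#5+#6: mass 12+3+7=22, value 48+16+45=109
- #4+#5+#6: mass 12+3+7=22, value 45+16+45=106
Best: 123 sci.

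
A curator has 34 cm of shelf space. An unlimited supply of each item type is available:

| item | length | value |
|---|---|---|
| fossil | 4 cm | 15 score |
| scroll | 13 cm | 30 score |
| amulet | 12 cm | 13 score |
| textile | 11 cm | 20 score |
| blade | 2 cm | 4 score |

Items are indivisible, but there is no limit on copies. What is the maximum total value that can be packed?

Best value-per-unit is fossil at 15/4; filling with it alone gives 8×15 = 120.
Optimal mix: 8×fossil + 1×blade → length 34, value 124.

124 score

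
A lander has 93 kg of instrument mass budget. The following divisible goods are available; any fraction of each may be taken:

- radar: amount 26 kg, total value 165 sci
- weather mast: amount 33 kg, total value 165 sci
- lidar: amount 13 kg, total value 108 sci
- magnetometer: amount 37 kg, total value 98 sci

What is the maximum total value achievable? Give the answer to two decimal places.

Take in order of value per unit:
- lidar (108/13 per unit): all 13 → value 108, running total 108.00
- radar (165/26 per unit): all 26 → value 165, running total 273.00
- weather mast (165/33 per unit): all 33 → value 165, running total 438.00
- magnetometer (98/37 per unit): 21 of 37 → value 21×98/37 = 55.6216, running total 493.62
Total 493.62.

493.62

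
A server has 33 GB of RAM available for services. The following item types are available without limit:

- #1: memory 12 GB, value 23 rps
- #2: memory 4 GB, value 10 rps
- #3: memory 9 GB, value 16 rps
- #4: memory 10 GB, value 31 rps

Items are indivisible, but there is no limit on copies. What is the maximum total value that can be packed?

Best value-per-unit is #4 at 31/10, and filling with it alone uses memory 3×10=30. No mix of the others beats 3×31 = 93.

93 rps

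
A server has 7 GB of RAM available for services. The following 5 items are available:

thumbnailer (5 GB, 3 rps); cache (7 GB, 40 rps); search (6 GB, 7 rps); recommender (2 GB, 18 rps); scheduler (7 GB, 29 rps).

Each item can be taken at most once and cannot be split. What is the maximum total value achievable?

Check high-value combinations within 7 GB:
- cache: memory 7, value 40
- scheduler: memory 7, value 29
- thumbnailer+recommender: memory 5+2=7, value 3+18=21
- recommender: memory 2, value 18
- search: memory 6, value 7
Best: 40 rps.

40 rps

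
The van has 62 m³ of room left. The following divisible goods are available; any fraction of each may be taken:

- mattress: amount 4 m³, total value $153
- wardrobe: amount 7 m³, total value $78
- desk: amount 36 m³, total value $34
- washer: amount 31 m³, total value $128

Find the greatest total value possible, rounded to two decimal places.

Take in order of value per unit:
- mattress (153/4 per unit): all 4 → value 153, running total 153.00
- wardrobe (78/7 per unit): all 7 → value 78, running total 231.00
- washer (128/31 per unit): all 31 → value 128, running total 359.00
- desk (34/36 per unit): 20 of 36 → value 20×34/36 = 18.8889, running total 377.89
Total 377.89.

377.89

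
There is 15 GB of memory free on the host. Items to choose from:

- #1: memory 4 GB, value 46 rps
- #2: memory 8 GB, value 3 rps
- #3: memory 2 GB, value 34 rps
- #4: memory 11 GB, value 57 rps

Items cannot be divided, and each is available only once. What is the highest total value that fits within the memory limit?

Check high-value combinations within 15 GB:
- #1+#4: memory 4+11=15, value 46+57=103
- #3+#4: memory 2+11=13, value 34+57=91
- #1+#2+#3: memory 4+8+2=14, value 46+3+34=83
- #1+#3: memory 4+2=6, value 46+34=80
- #4: memory 11, value 57
Best: 103 rps.

103 rps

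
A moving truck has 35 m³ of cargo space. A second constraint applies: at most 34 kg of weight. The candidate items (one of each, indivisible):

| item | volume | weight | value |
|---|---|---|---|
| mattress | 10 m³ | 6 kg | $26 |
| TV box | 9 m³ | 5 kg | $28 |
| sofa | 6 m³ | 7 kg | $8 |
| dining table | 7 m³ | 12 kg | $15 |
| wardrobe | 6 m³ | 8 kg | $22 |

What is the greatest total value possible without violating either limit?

$91

Feasible sets respecting both limits:
- mattress+TV box+dining table+wardrobe: volume 32, weight 31, value 91
- mattress+TV box+sofa+wardrobe: volume 31, weight 26, value 84
- mattress+TV box+sofa+dining table: volume 32, weight 30, value 77
Best: $91.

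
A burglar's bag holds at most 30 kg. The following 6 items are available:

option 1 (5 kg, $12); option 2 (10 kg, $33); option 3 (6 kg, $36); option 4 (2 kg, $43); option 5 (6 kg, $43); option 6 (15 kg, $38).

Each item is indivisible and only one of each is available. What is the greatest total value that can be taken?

$167

Check high-value combinations within 30 kg:
- option 1+option 2+option 3+option 4+option 5: weight 5+10+6+2+6=29, value 12+33+36+43+43=167
- option 3+option 4+option 5+option 6: weight 6+2+6+15=29, value 36+43+43+38=160
- option 2+option 3+option 4+option 5: weight 10+6+2+6=24, value 33+36+43+43=155
Best: $167.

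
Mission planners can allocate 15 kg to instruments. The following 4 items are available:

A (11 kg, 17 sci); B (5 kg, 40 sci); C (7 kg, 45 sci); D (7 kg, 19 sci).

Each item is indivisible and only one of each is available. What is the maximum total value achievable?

Check high-value combinations within 15 kg:
- B+C: mass 5+7=12, value 40+45=85
- C+D: mass 7+7=14, value 45+19=64
- B+D: mass 5+7=12, value 40+19=59
- C: mass 7, value 45
- B: mass 5, value 40
Best: 85 sci.

85 sci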